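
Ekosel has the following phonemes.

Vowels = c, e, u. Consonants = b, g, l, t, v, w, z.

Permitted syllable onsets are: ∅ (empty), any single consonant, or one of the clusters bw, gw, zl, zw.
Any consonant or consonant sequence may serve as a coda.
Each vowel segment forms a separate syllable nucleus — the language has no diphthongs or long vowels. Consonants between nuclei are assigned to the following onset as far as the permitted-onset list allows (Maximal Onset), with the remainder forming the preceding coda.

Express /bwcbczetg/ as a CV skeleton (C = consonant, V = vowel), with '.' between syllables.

Vowels present: c, c, e; each is a nucleus, giving 3 syllables.
/c…c/ gap (V1→V2): just /b/ — single C goes to the following onset.
/c…e/ gap (V2→V3): just /z/ — single C goes to the following onset.
So the parse is bwc.bc.zetg.
Mapping each syllable to C/V: /bwc/ → CCV, /bc/ → CV, /zetg/ → CVCC.

CCV.CV.CVCC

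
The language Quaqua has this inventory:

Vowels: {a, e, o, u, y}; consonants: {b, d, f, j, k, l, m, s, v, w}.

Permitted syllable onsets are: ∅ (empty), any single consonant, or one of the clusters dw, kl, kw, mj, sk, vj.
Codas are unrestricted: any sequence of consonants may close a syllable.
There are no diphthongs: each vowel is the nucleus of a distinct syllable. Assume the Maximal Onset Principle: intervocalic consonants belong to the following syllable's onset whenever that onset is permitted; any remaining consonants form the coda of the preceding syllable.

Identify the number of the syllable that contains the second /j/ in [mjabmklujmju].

2

Vowels present: a, u, u; each is a nucleus, giving 3 syllables.
/a…u/ gap (V1→V2): /bmkl/; trying suffixes from longest down, /kl/ is the first permitted one, so coda /bm/ | onset /kl/.
/u…u/ gap (V2→V3): /jmj/ — longest licit onset from the right is /mj/, leaving /j/ as coda.
Result: mjabm.kluj.mju.
The second /j/ is in the coda of syllable 2 (/kluj/).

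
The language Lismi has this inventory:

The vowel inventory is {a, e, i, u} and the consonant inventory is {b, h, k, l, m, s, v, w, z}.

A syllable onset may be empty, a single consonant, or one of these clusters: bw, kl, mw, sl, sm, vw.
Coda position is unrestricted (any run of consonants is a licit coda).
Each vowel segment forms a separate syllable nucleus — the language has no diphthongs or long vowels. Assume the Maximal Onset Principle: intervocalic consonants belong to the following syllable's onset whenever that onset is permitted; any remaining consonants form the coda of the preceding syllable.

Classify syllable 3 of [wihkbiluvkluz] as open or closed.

The vowels are i, i, u, u — 4 nuclei, so 4 syllables.
Between /i/ (V1) and /i/ (V2): /hkb/ splits as /hk/ + /b/ (/b/ is the longest suffix that is a licit onset).
Between /i/ (V2) and /u/ (V3): /l/ is a single consonant, so it becomes the next onset.
Between /u/ (V3) and /u/ (V4): /vkl/; trying suffixes from longest down, /kl/ is the first permitted one, so coda /v/ | onset /kl/.
Result: wihk.bi.luv.kluz.
Syllable 3 is /luv/ with coda /v/, so it is closed.

closed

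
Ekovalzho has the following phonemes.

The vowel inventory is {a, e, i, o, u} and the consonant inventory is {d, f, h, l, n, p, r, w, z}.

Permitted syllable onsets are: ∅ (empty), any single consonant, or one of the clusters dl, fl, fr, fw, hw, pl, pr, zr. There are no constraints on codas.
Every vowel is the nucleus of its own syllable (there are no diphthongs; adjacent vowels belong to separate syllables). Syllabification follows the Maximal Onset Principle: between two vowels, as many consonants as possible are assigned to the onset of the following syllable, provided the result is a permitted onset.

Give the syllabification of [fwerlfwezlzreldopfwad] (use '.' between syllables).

Vowels present: e, e, e, o, a; each is a nucleus, giving 5 syllables.
Between /e/ (V1) and /e/ (V2): /rlfw/; trying suffixes from longest down, /fw/ is the first permitted one, so coda /rl/ | onset /fw/.
Between /e/ (V2) and /e/ (V3): /zlzr/; trying suffixes from longest down, /zr/ is the first permitted one, so coda /zl/ | onset /zr/.
Between /e/ (V3) and /o/ (V4): /ld/ — longest licit onset from the right is /d/, leaving /l/ as coda.
Between /o/ (V4) and /a/ (V5): /pfw/ — longest licit onset from the right is /fw/, leaving /p/ as coda.

fwerl.fwezl.zrel.dop.fwad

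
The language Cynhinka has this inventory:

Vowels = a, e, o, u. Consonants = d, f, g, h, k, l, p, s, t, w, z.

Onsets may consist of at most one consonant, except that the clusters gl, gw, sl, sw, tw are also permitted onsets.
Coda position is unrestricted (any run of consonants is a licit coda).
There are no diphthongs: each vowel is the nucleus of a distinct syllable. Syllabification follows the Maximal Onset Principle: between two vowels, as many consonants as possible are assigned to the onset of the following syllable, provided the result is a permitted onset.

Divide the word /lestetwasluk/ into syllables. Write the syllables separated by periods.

Nuclei (vowels): e, e, a, u → 4 syllables.
/e…e/ gap (V1→V2): /st/ splits as /s/ + /t/ (/t/ is the longest suffix that is a licit onset).
/e…a/ gap (V2→V3): /tw/ is a licit onset in full, so it all attaches to the next syllable.
/a…u/ gap (V3→V4): cluster /sl/ — /sl/ is itself a permitted onset, so the whole cluster goes right; preceding coda = ∅.

les.te.twa.sluk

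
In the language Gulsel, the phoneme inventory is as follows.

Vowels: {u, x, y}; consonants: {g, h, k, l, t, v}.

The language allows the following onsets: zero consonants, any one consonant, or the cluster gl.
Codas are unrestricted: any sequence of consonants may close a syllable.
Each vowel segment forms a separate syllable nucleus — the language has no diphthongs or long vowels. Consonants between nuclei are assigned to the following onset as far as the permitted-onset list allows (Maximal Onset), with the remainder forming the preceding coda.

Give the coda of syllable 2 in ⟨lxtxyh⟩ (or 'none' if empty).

none

Vowels present: x, x, y; each is a nucleus, giving 3 syllables.
V1 /x/ – V2 /x/: just /t/ — single C goes to the following onset.
V2 /x/ – V3 /y/: hiatus — the boundary sits between the two vowels.
Putting it together: lx.tx.yh.
Syllable 2 is /tx/: onset /t/, nucleus /x/, coda ∅.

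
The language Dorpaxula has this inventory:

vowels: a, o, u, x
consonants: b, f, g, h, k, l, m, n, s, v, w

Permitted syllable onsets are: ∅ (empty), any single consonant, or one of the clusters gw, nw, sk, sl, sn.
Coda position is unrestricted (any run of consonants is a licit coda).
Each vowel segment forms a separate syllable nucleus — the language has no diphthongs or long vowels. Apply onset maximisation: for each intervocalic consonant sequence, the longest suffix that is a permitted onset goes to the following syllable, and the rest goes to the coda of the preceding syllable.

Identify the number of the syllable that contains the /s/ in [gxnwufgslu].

Nuclei (vowels): x, u, u → 3 syllables.
Between /x/ (V1) and /u/ (V2): /nw/ is a licit onset in full, so it all attaches to the next syllable.
Between /u/ (V2) and /u/ (V3): cluster /fgsl/ — the longest permitted-onset suffix is /sl/; onset = /sl/, preceding coda = /fg/.
Syllabification: gx.nwufg.slu.
The /s/ is in the onset of syllable 3 (/slu/).

3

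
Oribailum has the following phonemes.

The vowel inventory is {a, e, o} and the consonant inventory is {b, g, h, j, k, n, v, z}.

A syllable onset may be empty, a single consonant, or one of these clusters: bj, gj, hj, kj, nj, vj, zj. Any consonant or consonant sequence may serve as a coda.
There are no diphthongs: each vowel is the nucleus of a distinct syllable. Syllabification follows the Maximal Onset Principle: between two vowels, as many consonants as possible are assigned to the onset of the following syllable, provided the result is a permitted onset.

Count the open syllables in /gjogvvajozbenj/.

Nuclei (vowels): o, a, o, e → 4 syllables.
/o…a/ gap (V1→V2): cluster /gvv/ — the longest permitted-onset suffix is /v/; onset = /v/, preceding coda = /gv/.
/a…o/ gap (V2→V3): /j/ is a single consonant, so it becomes the next onset.
/o…e/ gap (V3→V4): cluster /zb/ — the longest permitted-onset suffix is /b/; onset = /b/, preceding coda = /z/.
Putting it together: gjogv.va.joz.benj.
Classifying each syllable: /gjogv/ (closed), /va/ (open), /joz/ (closed), /benj/ (closed).
Open syllables: 1.

1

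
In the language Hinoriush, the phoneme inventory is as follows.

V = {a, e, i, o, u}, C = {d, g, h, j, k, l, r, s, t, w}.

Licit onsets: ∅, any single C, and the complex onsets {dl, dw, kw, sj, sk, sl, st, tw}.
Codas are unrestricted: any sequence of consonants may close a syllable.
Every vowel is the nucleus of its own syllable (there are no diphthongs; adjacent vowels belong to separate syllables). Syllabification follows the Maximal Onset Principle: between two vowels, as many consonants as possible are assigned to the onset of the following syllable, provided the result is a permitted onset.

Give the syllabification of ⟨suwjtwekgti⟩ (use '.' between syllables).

suwj.twekg.ti

Vowels present: u, e, i; each is a nucleus, giving 3 syllables.
V1 /u/ – V2 /e/: /wjtw/ splits as /wj/ + /tw/ (/tw/ is the longest suffix that is a licit onset).
V2 /e/ – V3 /i/: /kgt/ splits as /kg/ + /t/ (/t/ is the longest suffix that is a licit onset).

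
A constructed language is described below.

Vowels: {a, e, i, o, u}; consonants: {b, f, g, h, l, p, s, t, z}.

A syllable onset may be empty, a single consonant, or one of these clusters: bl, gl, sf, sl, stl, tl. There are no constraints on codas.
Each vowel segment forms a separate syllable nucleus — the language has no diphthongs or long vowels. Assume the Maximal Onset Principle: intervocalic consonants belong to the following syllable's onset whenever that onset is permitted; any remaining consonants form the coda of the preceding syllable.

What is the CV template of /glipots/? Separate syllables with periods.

CCV.CVCC

Vowels present: i, o; each is a nucleus, giving 2 syllables.
Between /i/ (V1) and /o/ (V2): /p/ is a single consonant, so it becomes the next onset.
Putting it together: gli.pots.
Mapping each syllable to C/V: /gli/ → CCV, /pots/ → CVCC.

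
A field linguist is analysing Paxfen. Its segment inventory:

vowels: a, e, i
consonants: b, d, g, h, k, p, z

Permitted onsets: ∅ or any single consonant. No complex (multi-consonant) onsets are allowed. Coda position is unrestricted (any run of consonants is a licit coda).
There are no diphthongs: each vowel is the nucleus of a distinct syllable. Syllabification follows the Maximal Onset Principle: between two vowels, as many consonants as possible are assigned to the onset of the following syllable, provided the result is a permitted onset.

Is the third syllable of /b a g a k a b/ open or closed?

The vowels are a, a, a — 3 nuclei, so 3 syllables.
σ1/σ2 boundary: /g/ is a single consonant, so it becomes the next onset.
σ2/σ3 boundary: /k/ is a single consonant, so it becomes the next onset.
Result: ba.ga.kab.
Syllable 3 is /kab/ with coda /b/, so it is closed.

closed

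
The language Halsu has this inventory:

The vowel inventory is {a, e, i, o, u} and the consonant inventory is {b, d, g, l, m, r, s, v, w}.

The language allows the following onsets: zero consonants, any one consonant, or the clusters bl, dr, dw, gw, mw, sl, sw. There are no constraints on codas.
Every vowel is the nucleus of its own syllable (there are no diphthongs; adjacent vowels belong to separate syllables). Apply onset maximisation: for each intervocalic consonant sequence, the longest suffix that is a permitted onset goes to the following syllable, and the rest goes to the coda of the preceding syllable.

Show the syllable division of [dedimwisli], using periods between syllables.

Vowels present: e, i, i, i; each is a nucleus, giving 4 syllables.
Between /e/ (V1) and /i/ (V2): just /d/ — single C goes to the following onset.
Between /i/ (V2) and /i/ (V3): /mw/ is a licit onset in full, so it all attaches to the next syllable.
Between /i/ (V3) and /i/ (V4): cluster /sl/ — /sl/ is itself a permitted onset, so the whole cluster goes right; preceding coda = ∅.

de.di.mwi.sli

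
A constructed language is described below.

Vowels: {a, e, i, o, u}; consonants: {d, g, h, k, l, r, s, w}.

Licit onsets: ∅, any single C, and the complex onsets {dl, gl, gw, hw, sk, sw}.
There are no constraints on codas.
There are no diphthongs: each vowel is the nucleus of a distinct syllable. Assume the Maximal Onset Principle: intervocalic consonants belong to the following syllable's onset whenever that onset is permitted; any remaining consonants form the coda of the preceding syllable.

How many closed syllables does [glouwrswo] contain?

1

The vowels are o, u, o — 3 nuclei, so 3 syllables.
σ1/σ2 boundary: no consonants, so the boundary falls immediately after /o/.
σ2/σ3 boundary: /wrsw/ splits as /wr/ + /sw/ (/sw/ is the longest suffix that is a licit onset).
Result: glo.uwr.swo.
Classifying each syllable: /glo/ (open), /uwr/ (closed), /swo/ (open).
Closed syllables: 1.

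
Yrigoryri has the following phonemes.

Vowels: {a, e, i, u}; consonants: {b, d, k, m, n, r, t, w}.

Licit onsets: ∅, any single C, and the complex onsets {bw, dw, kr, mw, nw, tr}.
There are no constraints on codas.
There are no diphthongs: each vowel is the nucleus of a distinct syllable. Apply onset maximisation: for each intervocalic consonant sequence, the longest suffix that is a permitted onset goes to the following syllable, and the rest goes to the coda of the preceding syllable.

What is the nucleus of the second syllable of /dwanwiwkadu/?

The vowels are a, i, a, u — 4 nuclei, so 4 syllables.
The second nucleus (vowel 2 from the left) is /i/.

i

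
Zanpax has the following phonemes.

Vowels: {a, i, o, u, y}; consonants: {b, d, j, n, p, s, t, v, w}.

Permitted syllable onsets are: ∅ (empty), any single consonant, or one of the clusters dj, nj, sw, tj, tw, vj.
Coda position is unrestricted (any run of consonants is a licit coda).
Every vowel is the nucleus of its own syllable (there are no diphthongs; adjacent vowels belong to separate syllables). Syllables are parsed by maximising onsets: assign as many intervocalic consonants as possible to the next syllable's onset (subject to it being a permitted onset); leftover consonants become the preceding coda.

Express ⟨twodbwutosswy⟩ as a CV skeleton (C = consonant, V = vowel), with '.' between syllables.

CCVCC.CV.CVC.CCV

Vowels present: o, u, o, y; each is a nucleus, giving 4 syllables.
σ1/σ2 boundary: /dbw/; trying suffixes from longest down, /w/ is the first permitted one, so coda /db/ | onset /w/.
σ2/σ3 boundary: /t/ → onset of the next syllable (single consonants are always licit onsets).
σ3/σ4 boundary: cluster /ssw/ — the longest permitted-onset suffix is /sw/; onset = /sw/, preceding coda = /s/.
Result: twodb.wu.tos.swy.
Mapping each syllable to C/V: /twodb/ → CCVCC, /wu/ → CV, /tos/ → CVC, /swy/ → CCV.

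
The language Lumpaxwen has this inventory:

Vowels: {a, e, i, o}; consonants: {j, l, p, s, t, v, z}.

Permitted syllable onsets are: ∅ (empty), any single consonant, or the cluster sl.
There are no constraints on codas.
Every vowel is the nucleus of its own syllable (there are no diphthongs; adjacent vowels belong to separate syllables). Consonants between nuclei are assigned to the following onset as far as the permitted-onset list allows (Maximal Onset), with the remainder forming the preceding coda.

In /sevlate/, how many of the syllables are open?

Vowels present: e, a, e; each is a nucleus, giving 3 syllables.
σ1/σ2 boundary: /vl/; trying suffixes from longest down, /l/ is the first permitted one, so coda /v/ | onset /l/.
σ2/σ3 boundary: just /t/ — single C goes to the following onset.
Result: sev.la.te.
Classifying each syllable: /sev/ (closed), /la/ (open), /te/ (open).
Open syllables: 2.

2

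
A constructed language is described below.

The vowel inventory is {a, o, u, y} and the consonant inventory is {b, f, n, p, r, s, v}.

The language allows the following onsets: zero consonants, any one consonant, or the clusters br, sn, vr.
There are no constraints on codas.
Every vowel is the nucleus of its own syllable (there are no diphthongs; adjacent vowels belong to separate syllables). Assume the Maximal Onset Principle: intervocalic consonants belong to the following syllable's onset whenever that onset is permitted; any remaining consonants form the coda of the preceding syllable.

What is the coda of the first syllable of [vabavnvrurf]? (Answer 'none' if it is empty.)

none

Vowels present: a, a, u; each is a nucleus, giving 3 syllables.
V1 /a/ – V2 /a/: just /b/ — single C goes to the following onset.
V2 /a/ – V3 /u/: /vnvr/ splits as /vn/ + /vr/ (/vr/ is the longest suffix that is a licit onset).
Result: va.bavn.vrurf.
Syllable 1 is /va/: onset /v/, nucleus /a/, coda ∅.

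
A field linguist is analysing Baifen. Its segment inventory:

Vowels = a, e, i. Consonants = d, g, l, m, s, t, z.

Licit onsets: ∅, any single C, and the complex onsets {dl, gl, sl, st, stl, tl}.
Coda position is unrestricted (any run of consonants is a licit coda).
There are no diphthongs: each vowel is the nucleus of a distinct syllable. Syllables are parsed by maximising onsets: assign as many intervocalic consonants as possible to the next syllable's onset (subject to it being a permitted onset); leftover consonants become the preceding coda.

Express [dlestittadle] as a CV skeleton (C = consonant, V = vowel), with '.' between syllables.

CCV.CCVC.CV.CCV

The vowels are e, i, a, e — 4 nuclei, so 4 syllables.
/e…i/ gap (V1→V2): /st/ is a licit onset in full, so it all attaches to the next syllable.
/i…a/ gap (V2→V3): /tt/ — longest licit onset from the right is /t/, leaving /t/ as coda.
/a…e/ gap (V3→V4): /dl/ is a licit onset in full, so it all attaches to the next syllable.
Putting it together: dle.stit.ta.dle.
Mapping each syllable to C/V: /dle/ → CCV, /stit/ → CCVC, /ta/ → CV, /dle/ → CCV.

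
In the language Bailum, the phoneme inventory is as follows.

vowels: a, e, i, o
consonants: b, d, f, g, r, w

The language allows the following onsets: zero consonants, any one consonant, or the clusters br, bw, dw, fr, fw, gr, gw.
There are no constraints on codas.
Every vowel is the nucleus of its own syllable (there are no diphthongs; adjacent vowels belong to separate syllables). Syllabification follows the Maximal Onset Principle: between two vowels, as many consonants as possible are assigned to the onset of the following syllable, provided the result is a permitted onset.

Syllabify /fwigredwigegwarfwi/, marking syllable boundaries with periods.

The vowels are i, e, i, e, a, i — 6 nuclei, so 6 syllables.
V1 /i/ – V2 /e/: cluster /gr/ — /gr/ is itself a permitted onset, so the whole cluster goes right; preceding coda = ∅.
V2 /e/ – V3 /i/: /dw/ — entire cluster is a permitted onset → onset /dw/, coda ∅.
V3 /i/ – V4 /e/: /g/ → onset of the next syllable (single consonants are always licit onsets).
V4 /e/ – V5 /a/: /gw/ — entire cluster is a permitted onset → onset /gw/, coda ∅.
V5 /a/ – V6 /i/: /rfw/ splits as /r/ + /fw/ (/fw/ is the longest suffix that is a licit onset).

fwi.gre.dwi.ge.gwar.fwi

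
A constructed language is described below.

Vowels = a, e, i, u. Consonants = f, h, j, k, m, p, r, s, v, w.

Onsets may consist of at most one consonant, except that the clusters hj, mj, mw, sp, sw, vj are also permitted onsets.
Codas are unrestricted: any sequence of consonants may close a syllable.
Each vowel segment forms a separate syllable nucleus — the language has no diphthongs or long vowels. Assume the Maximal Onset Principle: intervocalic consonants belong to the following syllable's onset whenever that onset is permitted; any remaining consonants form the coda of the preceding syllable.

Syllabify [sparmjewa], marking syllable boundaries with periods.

spar.mje.wa

Nuclei (vowels): a, e, a → 3 syllables.
/a…e/ gap (V1→V2): cluster /rmj/ — the longest permitted-onset suffix is /mj/; onset = /mj/, preceding coda = /r/.
/e…a/ gap (V2→V3): /w/ → onset of the next syllable (single consonants are always licit onsets).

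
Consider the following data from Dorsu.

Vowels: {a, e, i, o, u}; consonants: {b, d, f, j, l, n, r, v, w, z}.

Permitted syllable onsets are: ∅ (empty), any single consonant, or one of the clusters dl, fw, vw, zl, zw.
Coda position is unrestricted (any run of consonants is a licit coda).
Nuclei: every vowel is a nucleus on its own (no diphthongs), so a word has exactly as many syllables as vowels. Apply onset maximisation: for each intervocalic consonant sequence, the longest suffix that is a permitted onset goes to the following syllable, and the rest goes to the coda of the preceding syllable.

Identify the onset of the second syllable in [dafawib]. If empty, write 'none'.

f

Nuclei (vowels): a, a, i → 3 syllables.
/a…a/ gap (V1→V2): just /f/ — single C goes to the following onset.
/a…i/ gap (V2→V3): /w/ is a single consonant, so it becomes the next onset.
Result: da.fa.wib.
Syllable 2 is /fa/: onset /f/, nucleus /a/, coda ∅.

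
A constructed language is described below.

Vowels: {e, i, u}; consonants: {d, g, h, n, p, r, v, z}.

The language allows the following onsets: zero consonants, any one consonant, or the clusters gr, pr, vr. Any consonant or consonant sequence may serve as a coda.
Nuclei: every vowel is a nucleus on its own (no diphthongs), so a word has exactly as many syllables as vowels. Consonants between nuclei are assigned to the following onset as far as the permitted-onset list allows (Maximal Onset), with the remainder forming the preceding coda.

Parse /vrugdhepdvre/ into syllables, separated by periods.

vrugd.hepd.vre

The vowels are u, e, e — 3 nuclei, so 3 syllables.
Between /u/ (V1) and /e/ (V2): cluster /gdh/ — the longest permitted-onset suffix is /h/; onset = /h/, preceding coda = /gd/.
Between /e/ (V2) and /e/ (V3): /pdvr/ — longest licit onset from the right is /vr/, leaving /pd/ as coda.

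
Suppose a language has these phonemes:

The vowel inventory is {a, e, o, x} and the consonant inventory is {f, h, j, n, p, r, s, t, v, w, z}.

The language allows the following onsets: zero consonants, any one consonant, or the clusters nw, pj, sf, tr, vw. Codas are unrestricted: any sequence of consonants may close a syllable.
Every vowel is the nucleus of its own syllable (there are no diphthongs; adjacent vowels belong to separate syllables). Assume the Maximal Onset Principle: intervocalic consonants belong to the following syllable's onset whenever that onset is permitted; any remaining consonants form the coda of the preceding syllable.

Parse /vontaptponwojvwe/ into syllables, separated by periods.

Nuclei (vowels): o, a, o, o, e → 5 syllables.
/o…a/ gap (V1→V2): /nt/ splits as /n/ + /t/ (/t/ is the longest suffix that is a licit onset).
/a…o/ gap (V2→V3): /ptp/ — longest licit onset from the right is /p/, leaving /pt/ as coda.
/o…o/ gap (V3→V4): /nw/ is a licit onset in full, so it all attaches to the next syllable.
/o…e/ gap (V4→V5): /jvw/ splits as /j/ + /vw/ (/vw/ is the longest suffix that is a licit onset).

von.tapt.po.nwoj.vwe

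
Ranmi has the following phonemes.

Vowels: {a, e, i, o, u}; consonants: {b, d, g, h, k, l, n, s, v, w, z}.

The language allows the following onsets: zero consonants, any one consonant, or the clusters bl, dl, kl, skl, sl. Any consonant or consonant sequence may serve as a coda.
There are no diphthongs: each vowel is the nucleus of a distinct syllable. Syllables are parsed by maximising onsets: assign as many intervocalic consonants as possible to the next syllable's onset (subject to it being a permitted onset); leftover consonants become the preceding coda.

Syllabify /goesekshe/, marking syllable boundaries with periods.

go.e.seks.he

Nuclei (vowels): o, e, e, e → 4 syllables.
σ1/σ2 boundary: nothing intervenes; syllable break is V.V.
σ2/σ3 boundary: just /s/ — single C goes to the following onset.
σ3/σ4 boundary: /ksh/ — longest licit onset from the right is /h/, leaving /ks/ as coda.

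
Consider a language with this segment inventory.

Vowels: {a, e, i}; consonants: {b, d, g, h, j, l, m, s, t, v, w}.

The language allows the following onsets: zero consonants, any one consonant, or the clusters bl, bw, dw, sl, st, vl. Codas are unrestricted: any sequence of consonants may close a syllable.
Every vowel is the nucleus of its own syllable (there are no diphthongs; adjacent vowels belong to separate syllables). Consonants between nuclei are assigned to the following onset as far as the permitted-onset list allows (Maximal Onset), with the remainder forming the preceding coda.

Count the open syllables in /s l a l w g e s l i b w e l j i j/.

The vowels are a, e, i, e, i — 5 nuclei, so 5 syllables.
/a…e/ gap (V1→V2): /lwg/ splits as /lw/ + /g/ (/g/ is the longest suffix that is a licit onset).
/e…i/ gap (V2→V3): /sl/ is a licit onset in full, so it all attaches to the next syllable.
/i…e/ gap (V3→V4): /bw/ is a licit onset in full, so it all attaches to the next syllable.
/e…i/ gap (V4→V5): /lj/; trying suffixes from longest down, /j/ is the first permitted one, so coda /l/ | onset /j/.
So the parse is slalw.ge.sli.bwel.jij.
Classifying each syllable: /slalw/ (closed), /ge/ (open), /sli/ (open), /bwel/ (closed), /jij/ (closed).
Open syllables: 2.

2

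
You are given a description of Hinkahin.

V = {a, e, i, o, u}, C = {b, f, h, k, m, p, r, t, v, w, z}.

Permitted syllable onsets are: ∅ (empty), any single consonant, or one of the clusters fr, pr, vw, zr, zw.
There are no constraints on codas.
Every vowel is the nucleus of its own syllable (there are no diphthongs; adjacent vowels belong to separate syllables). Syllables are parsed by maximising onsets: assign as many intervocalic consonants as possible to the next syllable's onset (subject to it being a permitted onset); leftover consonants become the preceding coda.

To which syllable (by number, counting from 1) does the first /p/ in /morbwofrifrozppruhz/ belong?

4

Vowels present: o, o, i, o, u; each is a nucleus, giving 5 syllables.
Between /o/ (V1) and /o/ (V2): /rbw/ splits as /rb/ + /w/ (/w/ is the longest suffix that is a licit onset).
Between /o/ (V2) and /i/ (V3): /fr/ — entire cluster is a permitted onset → onset /fr/, coda ∅.
Between /i/ (V3) and /o/ (V4): /fr/ — entire cluster is a permitted onset → onset /fr/, coda ∅.
Between /o/ (V4) and /u/ (V5): /zppr/ splits as /zp/ + /pr/ (/pr/ is the longest suffix that is a licit onset).
Syllabification: morb.wo.fri.frozp.pruhz.
The first /p/ is in the coda of syllable 4 (/frozp/).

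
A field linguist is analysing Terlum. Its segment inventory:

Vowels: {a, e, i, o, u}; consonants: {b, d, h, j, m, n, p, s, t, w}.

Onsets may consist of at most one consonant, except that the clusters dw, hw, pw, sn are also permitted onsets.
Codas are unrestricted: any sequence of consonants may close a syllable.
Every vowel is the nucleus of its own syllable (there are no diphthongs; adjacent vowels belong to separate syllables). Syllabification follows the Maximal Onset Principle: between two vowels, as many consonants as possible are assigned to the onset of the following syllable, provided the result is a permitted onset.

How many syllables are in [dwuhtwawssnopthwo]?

4

Nuclei (vowels): u, a, o, o → 4 syllables.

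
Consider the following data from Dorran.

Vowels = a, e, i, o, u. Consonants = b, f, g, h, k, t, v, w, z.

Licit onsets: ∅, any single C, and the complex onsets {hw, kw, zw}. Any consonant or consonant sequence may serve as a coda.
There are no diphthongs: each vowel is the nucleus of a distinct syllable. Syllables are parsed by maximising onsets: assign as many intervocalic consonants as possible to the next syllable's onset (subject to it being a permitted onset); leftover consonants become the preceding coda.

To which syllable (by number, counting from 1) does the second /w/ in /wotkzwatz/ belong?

The vowels are o, a — 2 nuclei, so 2 syllables.
/o…a/ gap (V1→V2): /tkzw/; trying suffixes from longest down, /zw/ is the first permitted one, so coda /tk/ | onset /zw/.
Putting it together: wotk.zwatz.
The second /w/ is in the onset of syllable 2 (/zwatz/).

2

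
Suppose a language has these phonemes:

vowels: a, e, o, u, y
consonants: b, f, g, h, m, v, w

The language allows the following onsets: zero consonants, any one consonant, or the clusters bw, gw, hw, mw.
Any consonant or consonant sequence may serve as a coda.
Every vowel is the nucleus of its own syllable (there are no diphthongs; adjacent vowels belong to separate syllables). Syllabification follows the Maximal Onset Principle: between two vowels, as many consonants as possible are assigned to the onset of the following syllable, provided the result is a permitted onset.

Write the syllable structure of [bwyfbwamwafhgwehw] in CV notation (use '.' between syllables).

CCVC.CCV.CCVCC.CCVCC

The vowels are y, a, a, e — 4 nuclei, so 4 syllables.
/y…a/ gap (V1→V2): /fbw/ — longest licit onset from the right is /bw/, leaving /f/ as coda.
/a…a/ gap (V2→V3): /mw/ is a licit onset in full, so it all attaches to the next syllable.
/a…e/ gap (V3→V4): /fhgw/ splits as /fh/ + /gw/ (/gw/ is the longest suffix that is a licit onset).
Result: bwyf.bwa.mwafh.gwehw.
Mapping each syllable to C/V: /bwyf/ → CCVC, /bwa/ → CCV, /mwafh/ → CCVCC, /gwehw/ → CCVCC.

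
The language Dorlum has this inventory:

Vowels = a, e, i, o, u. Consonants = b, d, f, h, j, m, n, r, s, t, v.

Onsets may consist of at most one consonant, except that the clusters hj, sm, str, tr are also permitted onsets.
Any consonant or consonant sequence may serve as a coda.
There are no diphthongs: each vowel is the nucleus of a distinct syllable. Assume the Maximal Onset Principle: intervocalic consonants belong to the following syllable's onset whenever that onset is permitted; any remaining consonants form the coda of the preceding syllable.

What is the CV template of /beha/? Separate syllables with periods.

Vowels present: e, a; each is a nucleus, giving 2 syllables.
Between /e/ (V1) and /a/ (V2): /h/ → onset of the next syllable (single consonants are always licit onsets).
So the parse is be.ha.
Mapping each syllable to C/V: /be/ → CV, /ha/ → CV.

CV.CV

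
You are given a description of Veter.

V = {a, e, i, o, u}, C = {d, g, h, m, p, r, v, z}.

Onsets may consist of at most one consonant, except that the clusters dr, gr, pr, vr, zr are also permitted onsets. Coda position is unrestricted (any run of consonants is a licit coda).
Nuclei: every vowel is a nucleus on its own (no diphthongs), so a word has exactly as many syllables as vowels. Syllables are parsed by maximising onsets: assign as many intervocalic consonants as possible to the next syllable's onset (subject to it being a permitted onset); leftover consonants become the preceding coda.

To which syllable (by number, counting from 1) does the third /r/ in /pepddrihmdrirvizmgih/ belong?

Vowels present: e, i, i, i, i; each is a nucleus, giving 5 syllables.
/e…i/ gap (V1→V2): /pddr/; trying suffixes from longest down, /dr/ is the first permitted one, so coda /pd/ | onset /dr/.
/i…i/ gap (V2→V3): /hmdr/ — longest licit onset from the right is /dr/, leaving /hm/ as coda.
/i…i/ gap (V3→V4): /rv/ — longest licit onset from the right is /v/, leaving /r/ as coda.
/i…i/ gap (V4→V5): /zmg/ splits as /zm/ + /g/ (/g/ is the longest suffix that is a licit onset).
Putting it together: pepd.drihm.drir.vizm.gih.
The third /r/ is in the coda of syllable 3 (/drir/).

3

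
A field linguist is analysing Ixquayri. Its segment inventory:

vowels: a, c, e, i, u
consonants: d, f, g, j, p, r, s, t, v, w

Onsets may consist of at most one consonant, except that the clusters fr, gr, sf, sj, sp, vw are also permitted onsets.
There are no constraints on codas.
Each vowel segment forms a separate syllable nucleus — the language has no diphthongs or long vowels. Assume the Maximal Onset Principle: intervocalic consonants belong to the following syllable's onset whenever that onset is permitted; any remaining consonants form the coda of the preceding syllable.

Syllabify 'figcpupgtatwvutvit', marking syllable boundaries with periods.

fi.gc.pupg.tatw.vut.vit

Nuclei (vowels): i, c, u, a, u, i → 6 syllables.
V1 /i/ – V2 /c/: /g/ → onset of the next syllable (single consonants are always licit onsets).
V2 /c/ – V3 /u/: /p/ → onset of the next syllable (single consonants are always licit onsets).
V3 /u/ – V4 /a/: /pgt/; trying suffixes from longest down, /t/ is the first permitted one, so coda /pg/ | onset /t/.
V4 /a/ – V5 /u/: /twv/; trying suffixes from longest down, /v/ is the first permitted one, so coda /tw/ | onset /v/.
V5 /u/ – V6 /i/: /tv/; trying suffixes from longest down, /v/ is the first permitted one, so coda /t/ | onset /v/.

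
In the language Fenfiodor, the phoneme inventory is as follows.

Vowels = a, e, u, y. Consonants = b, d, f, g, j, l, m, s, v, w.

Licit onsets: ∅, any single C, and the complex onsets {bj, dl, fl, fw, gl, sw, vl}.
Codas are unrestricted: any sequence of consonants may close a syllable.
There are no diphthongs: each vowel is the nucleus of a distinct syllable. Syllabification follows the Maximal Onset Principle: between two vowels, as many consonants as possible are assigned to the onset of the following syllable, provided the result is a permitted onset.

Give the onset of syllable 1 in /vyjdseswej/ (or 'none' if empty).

v

Nuclei (vowels): y, e, e → 3 syllables.
Between /y/ (V1) and /e/ (V2): /jds/ — longest licit onset from the right is /s/, leaving /jd/ as coda.
Between /e/ (V2) and /e/ (V3): cluster /sw/ — /sw/ is itself a permitted onset, so the whole cluster goes right; preceding coda = ∅.
Putting it together: vyjd.se.swej.
Syllable 1 is /vyjd/: onset /v/, nucleus /y/, coda /jd/.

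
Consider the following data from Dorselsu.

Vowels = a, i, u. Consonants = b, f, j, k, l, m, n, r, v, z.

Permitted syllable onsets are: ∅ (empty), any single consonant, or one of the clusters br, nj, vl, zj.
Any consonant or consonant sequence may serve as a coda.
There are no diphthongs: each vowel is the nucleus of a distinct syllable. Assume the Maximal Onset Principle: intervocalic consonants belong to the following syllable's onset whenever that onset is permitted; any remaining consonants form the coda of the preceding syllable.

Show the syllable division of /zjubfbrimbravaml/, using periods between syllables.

Vowels present: u, i, a, a; each is a nucleus, giving 4 syllables.
V1 /u/ – V2 /i/: /bfbr/; trying suffixes from longest down, /br/ is the first permitted one, so coda /bf/ | onset /br/.
V2 /i/ – V3 /a/: /mbr/ splits as /m/ + /br/ (/br/ is the longest suffix that is a licit onset).
V3 /a/ – V4 /a/: /v/ → onset of the next syllable (single consonants are always licit onsets).

zjubf.brim.bra.vaml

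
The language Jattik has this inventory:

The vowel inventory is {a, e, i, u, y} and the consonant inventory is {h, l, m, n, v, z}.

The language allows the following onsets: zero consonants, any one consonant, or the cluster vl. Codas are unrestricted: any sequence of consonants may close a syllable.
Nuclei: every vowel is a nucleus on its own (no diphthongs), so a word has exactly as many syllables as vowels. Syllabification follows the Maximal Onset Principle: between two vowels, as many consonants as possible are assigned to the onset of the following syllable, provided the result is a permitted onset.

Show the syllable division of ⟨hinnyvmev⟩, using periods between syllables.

Nuclei (vowels): i, y, e → 3 syllables.
σ1/σ2 boundary: /nn/; trying suffixes from longest down, /n/ is the first permitted one, so coda /n/ | onset /n/.
σ2/σ3 boundary: cluster /vm/ — the longest permitted-onset suffix is /m/; onset = /m/, preceding coda = /v/.

hin.nyv.mev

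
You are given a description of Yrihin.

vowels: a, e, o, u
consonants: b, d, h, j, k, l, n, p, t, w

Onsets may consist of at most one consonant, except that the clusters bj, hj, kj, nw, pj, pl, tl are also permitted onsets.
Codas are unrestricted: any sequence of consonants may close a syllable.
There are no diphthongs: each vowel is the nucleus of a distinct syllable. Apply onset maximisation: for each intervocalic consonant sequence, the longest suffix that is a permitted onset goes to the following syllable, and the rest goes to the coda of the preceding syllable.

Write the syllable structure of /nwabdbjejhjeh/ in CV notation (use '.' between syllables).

CCVCC.CCVC.CCVC

The vowels are a, e, e — 3 nuclei, so 3 syllables.
/a…e/ gap (V1→V2): cluster /bdbj/ — the longest permitted-onset suffix is /bj/; onset = /bj/, preceding coda = /bd/.
/e…e/ gap (V2→V3): /jhj/ splits as /j/ + /hj/ (/hj/ is the longest suffix that is a licit onset).
Putting it together: nwabd.bjej.hjeh.
Mapping each syllable to C/V: /nwabd/ → CCVCC, /bjej/ → CCVC, /hjeh/ → CCVC.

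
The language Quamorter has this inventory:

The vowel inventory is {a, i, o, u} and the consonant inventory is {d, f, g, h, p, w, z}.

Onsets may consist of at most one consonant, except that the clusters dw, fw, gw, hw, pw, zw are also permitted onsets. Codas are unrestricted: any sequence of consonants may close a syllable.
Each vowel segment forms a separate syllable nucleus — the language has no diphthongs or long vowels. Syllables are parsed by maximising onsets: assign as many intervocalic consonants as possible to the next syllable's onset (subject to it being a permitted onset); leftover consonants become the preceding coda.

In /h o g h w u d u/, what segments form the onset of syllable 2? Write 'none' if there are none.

Vowels present: o, u, u; each is a nucleus, giving 3 syllables.
/o…u/ gap (V1→V2): cluster /ghw/ — the longest permitted-onset suffix is /hw/; onset = /hw/, preceding coda = /g/.
/u…u/ gap (V2→V3): just /d/ — single C goes to the following onset.
So the parse is hog.hwu.du.
Syllable 2 is /hwu/: onset /hw/, nucleus /u/, coda ∅.

hw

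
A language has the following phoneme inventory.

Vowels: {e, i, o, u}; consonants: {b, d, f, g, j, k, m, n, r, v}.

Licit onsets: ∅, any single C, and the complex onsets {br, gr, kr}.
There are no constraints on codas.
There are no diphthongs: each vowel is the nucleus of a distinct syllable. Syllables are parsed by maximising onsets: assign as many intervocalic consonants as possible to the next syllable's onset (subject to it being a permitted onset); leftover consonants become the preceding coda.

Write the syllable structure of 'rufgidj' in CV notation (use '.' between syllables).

CVC.CVCC

Nuclei (vowels): u, i → 2 syllables.
/u…i/ gap (V1→V2): cluster /fg/ — the longest permitted-onset suffix is /g/; onset = /g/, preceding coda = /f/.
Result: ruf.gidj.
Mapping each syllable to C/V: /ruf/ → CVC, /gidj/ → CVCC.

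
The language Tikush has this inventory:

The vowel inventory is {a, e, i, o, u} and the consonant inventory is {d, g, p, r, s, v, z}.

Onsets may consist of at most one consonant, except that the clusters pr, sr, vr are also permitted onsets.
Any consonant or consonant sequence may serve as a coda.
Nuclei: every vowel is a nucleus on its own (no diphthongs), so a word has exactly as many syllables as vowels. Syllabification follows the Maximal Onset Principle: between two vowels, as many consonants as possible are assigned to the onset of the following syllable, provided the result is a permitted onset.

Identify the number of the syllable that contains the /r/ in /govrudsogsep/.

The vowels are o, u, o, e — 4 nuclei, so 4 syllables.
Between /o/ (V1) and /u/ (V2): cluster /vr/ — /vr/ is itself a permitted onset, so the whole cluster goes right; preceding coda = ∅.
Between /u/ (V2) and /o/ (V3): /ds/; trying suffixes from longest down, /s/ is the first permitted one, so coda /d/ | onset /s/.
Between /o/ (V3) and /e/ (V4): /gs/; trying suffixes from longest down, /s/ is the first permitted one, so coda /g/ | onset /s/.
Syllabification: go.vrud.sog.sep.
The /r/ is in the onset of syllable 2 (/vrud/).

2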